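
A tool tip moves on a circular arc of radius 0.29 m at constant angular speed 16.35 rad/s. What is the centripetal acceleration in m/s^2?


a_c = omega^2 * r = 16.35^2 * 0.29 = 77.5235

77.5235 m/s^2


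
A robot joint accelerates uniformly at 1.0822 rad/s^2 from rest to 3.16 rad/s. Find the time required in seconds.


t = delta_omega / alpha = 3.16 / 1.0822 = 2.9200

2.9200 s


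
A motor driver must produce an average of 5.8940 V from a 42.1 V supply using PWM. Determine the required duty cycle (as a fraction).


D = V_avg/V_supply = 5.8940/42.1 = 0.1400

0.1400


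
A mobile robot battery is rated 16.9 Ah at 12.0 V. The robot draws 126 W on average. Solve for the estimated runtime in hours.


E = 16.9*12.0 = 202.8000 Wh
t = E/P = 202.8000/126 = 1.6095

1.6095 hours


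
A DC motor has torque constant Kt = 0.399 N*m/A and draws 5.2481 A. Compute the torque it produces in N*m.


tau = Kt * I = 0.399*5.2481 = 2.0940

2.0940 N*m


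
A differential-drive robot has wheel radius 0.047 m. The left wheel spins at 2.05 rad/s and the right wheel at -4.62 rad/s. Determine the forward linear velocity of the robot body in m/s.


v = r*(wR + wL)/2 = 0.047*(-4.62 + 2.05)/2 = -0.0604

-0.0604 m/s


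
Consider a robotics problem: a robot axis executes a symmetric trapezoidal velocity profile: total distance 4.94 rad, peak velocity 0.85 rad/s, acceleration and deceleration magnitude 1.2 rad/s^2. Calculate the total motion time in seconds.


t_acc = v/a = 0.85/1.2 = 0.708333 s
d_acc = v^2/(2a) = 0.301042 rad (each ramp)
d_cruise = 4.94 - 2*0.301042 = 4.337916 rad
t_cruise = 4.337916/0.85 = 5.103431 s
t_total = 2*0.708333 + 5.103431 = 6.5201

6.5201 s


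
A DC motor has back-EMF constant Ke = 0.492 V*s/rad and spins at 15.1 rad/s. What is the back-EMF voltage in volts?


V_emf = Ke * omega = 0.492*15.1 = 7.4292

7.4292 V


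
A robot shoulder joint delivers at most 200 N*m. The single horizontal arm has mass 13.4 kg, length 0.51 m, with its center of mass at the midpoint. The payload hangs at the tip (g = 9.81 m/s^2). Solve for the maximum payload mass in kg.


tau_arm = m_arm*g*(L/2) = 13.4*9.81*0.51/2 = 33.5208 N*m
tau_payload = tau_max - tau_arm = 200 - 33.5208 = 166.4792
m_payload = tau_payload / (g*L) = 166.4792 / (9.81*0.51) = 33.2752

33.2752 kg


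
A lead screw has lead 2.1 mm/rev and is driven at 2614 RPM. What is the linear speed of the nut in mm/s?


v = lead * (RPM/60) = 2.1*2614/60 = 91.4900

91.4900 mm/s


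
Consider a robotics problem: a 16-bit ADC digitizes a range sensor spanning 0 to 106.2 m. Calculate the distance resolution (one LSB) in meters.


res = range / 2^n = 106.2/2^16 = 106.2/65536 = 0.0016

0.0016 m


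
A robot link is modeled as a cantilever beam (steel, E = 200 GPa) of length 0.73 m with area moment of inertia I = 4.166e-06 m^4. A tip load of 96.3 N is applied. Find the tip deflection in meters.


delta = F*L^3/(3*E*I) = 96.3*0.73^3/(3*2.000e+11*4.166e-06)
      = 37.4623371/2499600 = 1.4987e-05

1.4987e-05 m


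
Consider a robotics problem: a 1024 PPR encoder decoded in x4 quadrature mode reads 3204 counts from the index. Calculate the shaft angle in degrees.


angle = counts * 360 / (PPR*4) = 3204 * 360 / 4096 = 281.6016

281.6016 degrees


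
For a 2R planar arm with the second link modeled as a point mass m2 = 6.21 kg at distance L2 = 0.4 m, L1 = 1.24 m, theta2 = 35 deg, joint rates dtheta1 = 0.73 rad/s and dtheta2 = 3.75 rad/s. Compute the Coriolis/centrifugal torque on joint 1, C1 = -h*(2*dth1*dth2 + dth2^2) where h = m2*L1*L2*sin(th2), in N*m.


h = m2*L1*L2*sin(th2) = 6.21*1.24*0.4*sin(35 deg) = 1.766707
C1 = -h*(2*0.73*3.75 + 3.75^2) = -1.766707*19.5375 = -34.5170

-34.5170 N*m


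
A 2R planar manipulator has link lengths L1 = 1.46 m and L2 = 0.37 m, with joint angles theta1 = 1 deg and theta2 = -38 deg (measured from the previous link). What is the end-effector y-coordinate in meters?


y = L1*sin(th1) + L2*sin(th1+th2) = 1.46*sin(1 deg) + 0.37*sin(-37 deg) = -0.1972

-0.1972 m


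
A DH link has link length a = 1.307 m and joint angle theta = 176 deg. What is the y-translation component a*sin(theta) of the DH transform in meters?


a*sin(theta) = 1.307*sin(176 deg) = 0.0912

0.0912 m


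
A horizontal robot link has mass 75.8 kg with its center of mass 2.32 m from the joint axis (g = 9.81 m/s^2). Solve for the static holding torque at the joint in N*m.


tau = m*g*L = 75.8 * 9.81 * 2.32 = 1725.1474

1725.1474 N*m


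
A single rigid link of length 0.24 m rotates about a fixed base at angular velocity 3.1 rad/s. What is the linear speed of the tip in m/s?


v = L*omega = 0.24 * 3.1 = 0.7440

0.7440 m/s


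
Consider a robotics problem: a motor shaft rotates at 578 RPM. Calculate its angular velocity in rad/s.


omega = 578 * 2*pi/60 = 60.5280

60.5280 rad/s


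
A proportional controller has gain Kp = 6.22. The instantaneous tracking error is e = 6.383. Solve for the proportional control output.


u_P = Kp * e = 6.22 * 6.383 = 39.7023

39.7023


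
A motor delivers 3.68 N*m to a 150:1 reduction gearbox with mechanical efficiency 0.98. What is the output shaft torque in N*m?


tau_out = tau_in * N * eta = 3.68 * 150 * 0.98 = 540.9600

540.9600 N*m


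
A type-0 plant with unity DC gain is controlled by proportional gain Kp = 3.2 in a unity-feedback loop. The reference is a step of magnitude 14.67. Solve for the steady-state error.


e_ss = R/(1 + Kp) = 14.67/(1 + 3.2) = 14.67/4.2000 = 3.4929

3.4929


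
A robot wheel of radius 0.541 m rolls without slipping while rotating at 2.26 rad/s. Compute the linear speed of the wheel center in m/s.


v = omega * r = 2.26 * 0.541 = 1.2227

1.2227 m/s


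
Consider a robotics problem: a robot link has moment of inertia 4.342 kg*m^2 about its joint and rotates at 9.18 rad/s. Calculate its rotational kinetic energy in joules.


KE = (1/2)*I*omega^2 = 0.5*4.342*9.18^2 = 182.9554

182.9554 J


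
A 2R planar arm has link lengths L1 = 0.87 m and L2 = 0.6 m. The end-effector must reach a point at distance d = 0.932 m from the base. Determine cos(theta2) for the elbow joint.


cos(th2) = (d^2 - L1^2 - L2^2)/(2*L1*L2) = (0.932^2 - 0.87^2 - 0.6^2)/(2*0.87*0.6) = -0.2378

-0.2378


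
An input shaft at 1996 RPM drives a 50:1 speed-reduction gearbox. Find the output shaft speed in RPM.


omega_out = omega_in / N = 1996 / 50 = 39.9200

39.9200 RPM


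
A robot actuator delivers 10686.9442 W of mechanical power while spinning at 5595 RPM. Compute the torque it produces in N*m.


omega = 5595 * 2*pi/60 = 585.907030 rad/s
tau = P / omega = 10686.9442 / 585.907030 = 18.2400

18.2400 N*m


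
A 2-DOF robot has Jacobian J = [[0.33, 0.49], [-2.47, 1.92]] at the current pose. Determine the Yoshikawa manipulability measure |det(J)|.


det(J) = 0.33*1.92 - (0.49)*(-2.47) = 1.8439
|det(J)| = 1.8439

1.8439


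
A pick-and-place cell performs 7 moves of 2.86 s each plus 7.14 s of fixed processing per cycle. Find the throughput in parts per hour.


T_cycle = 7*2.86 + 7.14 = 27.1600 s
rate = 3600/T = 132.5479

132.5479 parts/hour


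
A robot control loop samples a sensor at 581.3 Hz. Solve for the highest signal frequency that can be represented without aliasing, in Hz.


f_max = f_s/2 = 581.3/2 = 290.6500

290.6500 Hz


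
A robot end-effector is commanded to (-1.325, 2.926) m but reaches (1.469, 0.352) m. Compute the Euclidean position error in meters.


dx = 1.469 - (-1.325) = 2.7940, dy = 0.352 - (2.926) = -2.5740
err = sqrt(7.806436 + 6.625476) = 3.7989

3.7989 m


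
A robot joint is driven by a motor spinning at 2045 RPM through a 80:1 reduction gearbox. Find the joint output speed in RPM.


omega_joint = omega_motor / N = 2045 / 80 = 25.5625

25.5625 RPM


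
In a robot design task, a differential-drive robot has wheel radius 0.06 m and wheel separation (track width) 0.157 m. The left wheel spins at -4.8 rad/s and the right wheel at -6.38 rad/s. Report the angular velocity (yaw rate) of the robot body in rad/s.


omega = r*(wR - wL)/L = 0.06*(-6.38 - (-4.8))/0.157 = -0.6038

-0.6038 rad/s


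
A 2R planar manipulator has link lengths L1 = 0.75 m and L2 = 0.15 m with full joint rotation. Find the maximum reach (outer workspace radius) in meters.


r_max = L1 + L2 = 0.75 + 0.15 = 0.9000

0.9000 m


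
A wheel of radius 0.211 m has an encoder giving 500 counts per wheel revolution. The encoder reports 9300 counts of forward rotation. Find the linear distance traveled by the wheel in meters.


revs = 9300/500 = 18.600000
d = revs * 2*pi*r = 18.600000 * 2*pi*0.211 = 24.6590

24.6590 m


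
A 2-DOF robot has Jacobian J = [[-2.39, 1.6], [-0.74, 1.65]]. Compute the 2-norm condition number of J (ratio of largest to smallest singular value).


JJ^T eigenvalues: trace(JJ^T) = 11.5422, det(JJ^T) = det(J)^2 = 7.61484025
s_max^2 = (11.5422 + sqrt(102.76301984))/2 = 10.83970483
s_min^2 = (11.5422 - sqrt(102.76301984))/2 = 0.70249517
kappa = s_max/s_min = sqrt(10.83970483/0.70249517) = 3.9281

3.9281


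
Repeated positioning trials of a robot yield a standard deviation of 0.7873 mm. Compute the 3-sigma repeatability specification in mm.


repeatability = 3*sigma = 3*0.7873 = 2.3619

2.3619 mm


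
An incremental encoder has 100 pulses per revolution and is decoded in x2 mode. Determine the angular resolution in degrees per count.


resolution = 360 / (PPR * 2) = 360 / 200 = 1.8000

1.8000 degrees


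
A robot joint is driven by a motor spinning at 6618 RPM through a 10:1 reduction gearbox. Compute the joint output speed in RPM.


omega_joint = omega_motor / N = 6618 / 10 = 661.8000

661.8000 RPM


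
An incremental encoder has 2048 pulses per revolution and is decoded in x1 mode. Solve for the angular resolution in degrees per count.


resolution = 360 / (PPR * 1) = 360 / 2048 = 0.1758

0.1758 degrees


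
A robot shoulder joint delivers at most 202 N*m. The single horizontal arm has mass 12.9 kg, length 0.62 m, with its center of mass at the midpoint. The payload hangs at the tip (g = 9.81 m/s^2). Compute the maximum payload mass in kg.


tau_arm = m_arm*g*(L/2) = 12.9*9.81*0.62/2 = 39.2302 N*m
tau_payload = tau_max - tau_arm = 202 - 39.2302 = 162.7698
m_payload = tau_payload / (g*L) = 162.7698 / (9.81*0.62) = 26.7617

26.7617 kg


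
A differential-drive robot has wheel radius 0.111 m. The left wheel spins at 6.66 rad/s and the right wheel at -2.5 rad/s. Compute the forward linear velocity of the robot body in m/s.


v = r*(wR + wL)/2 = 0.111*(-2.5 + 6.66)/2 = 0.2309

0.2309 m/s


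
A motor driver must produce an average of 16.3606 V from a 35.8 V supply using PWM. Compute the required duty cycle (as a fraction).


D = V_avg/V_supply = 16.3606/35.8 = 0.4570

0.4570


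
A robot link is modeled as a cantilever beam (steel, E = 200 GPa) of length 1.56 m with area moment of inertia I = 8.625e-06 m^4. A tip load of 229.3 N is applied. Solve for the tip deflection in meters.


delta = F*L^3/(3*E*I) = 229.3*1.56^3/(3*2.000e+11*8.625e-06)
      = 870.5181888/5175000 = 1.6822e-04

1.6822e-04 m


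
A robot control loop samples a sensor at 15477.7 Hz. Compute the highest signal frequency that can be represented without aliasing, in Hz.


f_max = f_s/2 = 15477.7/2 = 7738.8500

7738.8500 Hz


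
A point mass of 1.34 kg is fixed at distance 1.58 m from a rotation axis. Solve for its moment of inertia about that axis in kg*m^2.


I = m*r^2 = 1.34*1.58^2 = 3.3452

3.3452 kg*m^2


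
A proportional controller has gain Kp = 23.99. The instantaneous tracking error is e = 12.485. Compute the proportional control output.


u_P = Kp * e = 23.99 * 12.485 = 299.5151

299.5151


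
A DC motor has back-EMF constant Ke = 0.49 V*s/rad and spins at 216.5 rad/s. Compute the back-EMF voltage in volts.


V_emf = Ke * omega = 0.49*216.5 = 106.0850

106.0850 V


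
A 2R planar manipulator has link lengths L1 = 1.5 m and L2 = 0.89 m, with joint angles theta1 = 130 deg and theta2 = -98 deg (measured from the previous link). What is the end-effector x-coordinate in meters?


x = L1*cos(th1) + L2*cos(th1+th2) = 1.5*cos(130 deg) + 0.89*cos(32 deg) = -0.2094

-0.2094 m


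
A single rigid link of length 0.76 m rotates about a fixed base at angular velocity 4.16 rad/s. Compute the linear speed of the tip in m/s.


v = L*omega = 0.76 * 4.16 = 3.1616

3.1616 m/s


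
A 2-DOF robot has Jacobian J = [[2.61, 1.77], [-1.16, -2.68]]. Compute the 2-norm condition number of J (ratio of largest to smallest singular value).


JJ^T eigenvalues: trace(JJ^T) = 18.4730, det(JJ^T) = det(J)^2 = 24.41941056
s_max^2 = (18.4730 + sqrt(243.57408676))/2 = 17.03993012
s_min^2 = (18.4730 - sqrt(243.57408676))/2 = 1.43306988
kappa = s_max/s_min = sqrt(17.03993012/1.43306988) = 3.4483

3.4483


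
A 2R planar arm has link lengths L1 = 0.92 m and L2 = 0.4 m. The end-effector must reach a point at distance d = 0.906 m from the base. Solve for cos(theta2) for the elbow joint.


cos(th2) = (d^2 - L1^2 - L2^2)/(2*L1*L2) = (0.906^2 - 0.92^2 - 0.4^2)/(2*0.92*0.4) = -0.2521

-0.2521


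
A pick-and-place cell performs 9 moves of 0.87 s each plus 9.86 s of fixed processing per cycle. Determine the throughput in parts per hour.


T_cycle = 9*0.87 + 9.86 = 17.6900 s
rate = 3600/T = 203.5048

203.5048 parts/hour


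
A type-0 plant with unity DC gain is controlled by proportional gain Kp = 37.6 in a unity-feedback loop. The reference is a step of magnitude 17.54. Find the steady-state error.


e_ss = R/(1 + Kp) = 17.54/(1 + 37.6) = 17.54/38.6000 = 0.4544

0.4544


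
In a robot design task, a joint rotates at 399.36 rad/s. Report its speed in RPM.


RPM = 399.36 * 60/(2*pi) = 3813.6071

3813.6071 RPM


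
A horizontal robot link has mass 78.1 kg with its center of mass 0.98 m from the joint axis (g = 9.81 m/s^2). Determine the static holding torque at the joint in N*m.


tau = m*g*L = 78.1 * 9.81 * 0.98 = 750.8378

750.8378 N*m


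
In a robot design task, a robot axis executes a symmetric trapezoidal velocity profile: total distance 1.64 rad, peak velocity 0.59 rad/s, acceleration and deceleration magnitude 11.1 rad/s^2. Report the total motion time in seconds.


t_acc = v/a = 0.59/11.1 = 0.053153 s
d_acc = v^2/(2a) = 0.015680 rad (each ramp)
d_cruise = 1.64 - 2*0.015680 = 1.608640 rad
t_cruise = 1.608640/0.59 = 2.726508 s
t_total = 2*0.053153 + 2.726508 = 2.8328

2.8328 s


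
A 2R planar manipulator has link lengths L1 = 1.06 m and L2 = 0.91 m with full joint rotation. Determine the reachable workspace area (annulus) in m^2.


r_max = L1 + L2 = 1.9700, r_min = |L1 - L2| = 0.1500
A = pi*(r_max^2 - r_min^2) = pi*(3.8809 - 0.0225) = 12.1215

12.1215 m^2


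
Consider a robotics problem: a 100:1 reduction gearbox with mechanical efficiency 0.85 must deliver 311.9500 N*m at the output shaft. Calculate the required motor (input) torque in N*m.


tau_in = tau_out / (N * eta) = 311.9500 / (100 * 0.85) = 3.6700

3.6700 N*m


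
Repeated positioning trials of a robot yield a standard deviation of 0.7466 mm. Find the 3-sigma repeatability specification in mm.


repeatability = 3*sigma = 3*0.7466 = 2.2398

2.2398 mm


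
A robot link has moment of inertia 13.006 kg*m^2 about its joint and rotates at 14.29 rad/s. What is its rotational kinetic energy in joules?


KE = (1/2)*I*omega^2 = 0.5*13.006*14.29^2 = 1327.9393

1327.9393 J


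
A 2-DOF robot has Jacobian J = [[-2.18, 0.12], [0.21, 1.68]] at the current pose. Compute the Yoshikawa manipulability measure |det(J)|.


det(J) = -2.18*1.68 - (0.12)*(0.21) = -3.6876
|det(J)| = 3.6876

3.6876


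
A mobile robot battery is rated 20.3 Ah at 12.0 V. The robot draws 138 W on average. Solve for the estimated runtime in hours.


E = 20.3*12.0 = 243.6000 Wh
t = E/P = 243.6000/138 = 1.7652

1.7652 hours


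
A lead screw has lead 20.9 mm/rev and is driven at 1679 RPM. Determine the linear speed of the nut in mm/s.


v = lead * (RPM/60) = 20.9*1679/60 = 584.8517

584.8517 mm/s


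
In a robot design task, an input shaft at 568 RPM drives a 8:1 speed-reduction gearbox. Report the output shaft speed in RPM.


omega_out = omega_in / N = 568 / 8 = 71.0000

71.0000 RPM


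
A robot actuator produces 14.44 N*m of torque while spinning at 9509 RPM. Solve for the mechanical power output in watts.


omega = 9509 * 2*pi/60 = 995.780151 rad/s
P = tau * omega = 14.44 * 995.780151 = 14379.0654

14379.0654 W


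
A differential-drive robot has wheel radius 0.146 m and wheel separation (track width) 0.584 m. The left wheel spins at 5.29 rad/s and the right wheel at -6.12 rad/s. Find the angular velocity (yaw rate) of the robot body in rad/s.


omega = r*(wR - wL)/L = 0.146*(-6.12 - (5.29))/0.584 = -2.8525

-2.8525 rad/s


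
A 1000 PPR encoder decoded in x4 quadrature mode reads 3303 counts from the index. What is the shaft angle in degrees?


angle = counts * 360 / (PPR*4) = 3303 * 360 / 4000 = 297.2700

297.2700 degrees


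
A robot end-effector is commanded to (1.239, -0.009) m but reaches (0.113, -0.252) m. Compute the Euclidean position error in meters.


dx = 0.113 - (1.239) = -1.1260, dy = -0.252 - (-0.009) = -0.2430
err = sqrt(1.267876 + 0.059049) = 1.1519

1.1519 m


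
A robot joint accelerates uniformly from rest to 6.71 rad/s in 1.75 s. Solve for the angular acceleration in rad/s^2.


alpha = delta_omega / t = 6.71 / 1.75 = 3.8343

3.8343 rad/s^2


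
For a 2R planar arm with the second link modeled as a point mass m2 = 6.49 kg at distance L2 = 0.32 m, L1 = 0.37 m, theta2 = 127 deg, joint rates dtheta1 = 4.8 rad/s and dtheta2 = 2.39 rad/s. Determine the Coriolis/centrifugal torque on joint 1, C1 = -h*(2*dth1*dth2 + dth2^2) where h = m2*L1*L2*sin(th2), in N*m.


h = m2*L1*L2*sin(th2) = 6.49*0.37*0.32*sin(127 deg) = 0.613684
C1 = -h*(2*4.8*2.39 + 2.39^2) = -0.613684*28.6561 = -17.5858

-17.5858 N*m


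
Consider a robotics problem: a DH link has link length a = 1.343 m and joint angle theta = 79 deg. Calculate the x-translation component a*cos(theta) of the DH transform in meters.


a*cos(theta) = 1.343*cos(79 deg) = 0.2563

0.2563 m


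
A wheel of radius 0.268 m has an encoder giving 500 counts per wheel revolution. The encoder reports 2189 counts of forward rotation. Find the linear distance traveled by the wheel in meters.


revs = 2189/500 = 4.378000
d = revs * 2*pi*r = 4.378000 * 2*pi*0.268 = 7.3721

7.3721 m


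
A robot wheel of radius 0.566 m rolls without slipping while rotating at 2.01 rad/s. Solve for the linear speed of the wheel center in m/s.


v = omega * r = 2.01 * 0.566 = 1.1377

1.1377 m/s


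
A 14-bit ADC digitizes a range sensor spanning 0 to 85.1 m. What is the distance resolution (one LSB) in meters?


res = range / 2^n = 85.1/2^14 = 85.1/16384 = 0.0052

0.0052 m


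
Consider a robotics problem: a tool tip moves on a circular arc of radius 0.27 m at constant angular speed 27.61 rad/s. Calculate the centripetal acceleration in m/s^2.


a_c = omega^2 * r = 27.61^2 * 0.27 = 205.8243

205.8243 m/s^2


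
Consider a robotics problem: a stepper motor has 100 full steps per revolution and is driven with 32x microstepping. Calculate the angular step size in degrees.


step = 360/(100*32) = 360/3200 = 0.1125

0.1125 degrees


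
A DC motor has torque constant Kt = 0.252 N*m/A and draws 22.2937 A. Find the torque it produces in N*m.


tau = Kt * I = 0.252*22.2937 = 5.6180

5.6180 N*m


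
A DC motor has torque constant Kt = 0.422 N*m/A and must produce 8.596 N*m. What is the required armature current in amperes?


I = tau / Kt = 8.596/0.422 = 20.3697

20.3697 A


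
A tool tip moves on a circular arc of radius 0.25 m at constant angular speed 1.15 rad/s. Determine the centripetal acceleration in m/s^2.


a_c = omega^2 * r = 1.15^2 * 0.25 = 0.3306

0.3306 m/s^2


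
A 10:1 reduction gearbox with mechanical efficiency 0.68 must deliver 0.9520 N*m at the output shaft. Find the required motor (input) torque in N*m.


tau_in = tau_out / (N * eta) = 0.9520 / (10 * 0.68) = 0.1400

0.1400 N*m


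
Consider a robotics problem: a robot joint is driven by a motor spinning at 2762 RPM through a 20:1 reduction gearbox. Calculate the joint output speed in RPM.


omega_joint = omega_motor / N = 2762 / 20 = 138.1000

138.1000 RPM


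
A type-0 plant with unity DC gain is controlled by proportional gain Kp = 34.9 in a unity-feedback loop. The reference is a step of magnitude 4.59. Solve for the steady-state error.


e_ss = R/(1 + Kp) = 4.59/(1 + 34.9) = 4.59/35.9000 = 0.1279

0.1279


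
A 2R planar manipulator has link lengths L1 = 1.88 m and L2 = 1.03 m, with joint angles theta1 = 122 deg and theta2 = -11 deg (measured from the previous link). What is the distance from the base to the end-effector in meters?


x = L1*cos(th1) + L2*cos(th1+th2) = -1.365367
y = L1*sin(th1) + L2*sin(th1+th2) = 2.555918
d = sqrt(x^2 + y^2) = sqrt(1.864227 + 6.532717) = 2.8977

2.8977 m


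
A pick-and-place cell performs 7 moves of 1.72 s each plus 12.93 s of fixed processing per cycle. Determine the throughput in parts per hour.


T_cycle = 7*1.72 + 12.93 = 24.9700 s
rate = 3600/T = 144.1730

144.1730 parts/hour


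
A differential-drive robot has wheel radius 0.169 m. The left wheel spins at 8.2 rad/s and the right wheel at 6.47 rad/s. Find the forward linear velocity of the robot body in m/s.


v = r*(wR + wL)/2 = 0.169*(6.47 + 8.2)/2 = 1.2396

1.2396 m/s


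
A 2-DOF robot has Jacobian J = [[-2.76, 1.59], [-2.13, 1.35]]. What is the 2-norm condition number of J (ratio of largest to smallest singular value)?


JJ^T eigenvalues: trace(JJ^T) = 16.5051, det(JJ^T) = det(J)^2 = 0.11512449
s_max^2 = (16.5051 + sqrt(271.95782805))/2 = 16.49812196
s_min^2 = (16.5051 - sqrt(271.95782805))/2 = 0.00697804
kappa = s_max/s_min = sqrt(16.49812196/0.00697804) = 48.6240

48.6240


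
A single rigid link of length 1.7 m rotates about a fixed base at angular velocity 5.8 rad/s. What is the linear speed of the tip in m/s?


v = L*omega = 1.7 * 5.8 = 9.8600

9.8600 m/s


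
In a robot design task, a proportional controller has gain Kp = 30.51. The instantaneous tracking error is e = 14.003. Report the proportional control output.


u_P = Kp * e = 30.51 * 14.003 = 427.2315

427.2315


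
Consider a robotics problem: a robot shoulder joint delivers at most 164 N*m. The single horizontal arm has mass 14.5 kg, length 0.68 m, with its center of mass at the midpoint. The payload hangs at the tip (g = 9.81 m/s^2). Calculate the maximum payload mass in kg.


tau_arm = m_arm*g*(L/2) = 14.5*9.81*0.68/2 = 48.3633 N*m
tau_payload = tau_max - tau_arm = 164 - 48.3633 = 115.6367
m_payload = tau_payload / (g*L) = 115.6367 / (9.81*0.68) = 17.3348

17.3348 kg


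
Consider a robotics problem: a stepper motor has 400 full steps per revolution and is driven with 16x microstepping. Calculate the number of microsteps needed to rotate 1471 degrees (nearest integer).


step_size = 360/(400*16) = 360/6400 = 0.056250 deg
n = 1471/(360/6400) = 1471*6400/360 = 26151.1111 -> 26151

26151 steps


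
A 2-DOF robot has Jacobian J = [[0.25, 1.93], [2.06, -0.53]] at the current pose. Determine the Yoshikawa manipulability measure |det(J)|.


det(J) = 0.25*-0.53 - (1.93)*(2.06) = -4.1083
|det(J)| = 4.1083

4.1083


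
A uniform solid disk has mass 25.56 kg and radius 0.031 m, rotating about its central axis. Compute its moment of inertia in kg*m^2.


I = (1/2)*m*R^2 = 0.5*25.56*0.031^2 = 0.0123

0.0123 kg*m^2


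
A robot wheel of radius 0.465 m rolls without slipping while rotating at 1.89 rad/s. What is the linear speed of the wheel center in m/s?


v = omega * r = 1.89 * 0.465 = 0.8789

0.8789 m/s


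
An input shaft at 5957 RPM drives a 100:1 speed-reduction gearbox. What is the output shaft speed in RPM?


omega_out = omega_in / N = 5957 / 100 = 59.5700

59.5700 RPM


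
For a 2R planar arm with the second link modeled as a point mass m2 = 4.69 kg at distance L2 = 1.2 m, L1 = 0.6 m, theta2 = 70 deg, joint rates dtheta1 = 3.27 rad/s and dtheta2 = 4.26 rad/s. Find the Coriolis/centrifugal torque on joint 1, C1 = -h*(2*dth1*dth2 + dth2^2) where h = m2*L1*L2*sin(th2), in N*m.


h = m2*L1*L2*sin(th2) = 4.69*0.6*1.2*sin(70 deg) = 3.173154
C1 = -h*(2*3.27*4.26 + 4.26^2) = -3.173154*46.0080 = -145.9905

-145.9905 N*m


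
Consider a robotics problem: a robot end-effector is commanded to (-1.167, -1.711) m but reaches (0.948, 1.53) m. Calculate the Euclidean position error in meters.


dx = 0.948 - (-1.167) = 2.1150, dy = 1.53 - (-1.711) = 3.2410
err = sqrt(4.473225 + 10.504081) = 3.8701

3.8701 m


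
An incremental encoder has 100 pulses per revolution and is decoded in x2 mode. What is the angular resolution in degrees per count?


resolution = 360 / (PPR * 2) = 360 / 200 = 1.8000

1.8000 degrees


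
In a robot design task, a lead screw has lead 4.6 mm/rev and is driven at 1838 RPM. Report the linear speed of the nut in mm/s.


v = lead * (RPM/60) = 4.6*1838/60 = 140.9133

140.9133 mm/s


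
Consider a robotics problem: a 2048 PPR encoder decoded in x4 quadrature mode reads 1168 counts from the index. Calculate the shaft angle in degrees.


angle = counts * 360 / (PPR*4) = 1168 * 360 / 8192 = 51.3281

51.3281 degrees


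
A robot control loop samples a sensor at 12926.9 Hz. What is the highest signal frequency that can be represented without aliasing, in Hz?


f_max = f_s/2 = 12926.9/2 = 6463.4500

6463.4500 Hz


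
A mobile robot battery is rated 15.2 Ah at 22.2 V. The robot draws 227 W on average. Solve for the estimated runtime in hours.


E = 15.2*22.2 = 337.4400 Wh
t = E/P = 337.4400/227 = 1.4865

1.4865 hours


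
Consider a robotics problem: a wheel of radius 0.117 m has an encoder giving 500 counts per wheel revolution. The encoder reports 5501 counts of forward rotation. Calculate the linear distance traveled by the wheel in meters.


revs = 5501/500 = 11.002000
d = revs * 2*pi*r = 11.002000 * 2*pi*0.117 = 8.0879

8.0879 m


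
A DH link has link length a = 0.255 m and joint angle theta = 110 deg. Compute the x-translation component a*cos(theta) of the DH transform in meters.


a*cos(theta) = 0.255*cos(110 deg) = -0.0872

-0.0872 m


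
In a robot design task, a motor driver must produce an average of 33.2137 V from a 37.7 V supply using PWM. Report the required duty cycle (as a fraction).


D = V_avg/V_supply = 33.2137/37.7 = 0.8810

0.8810


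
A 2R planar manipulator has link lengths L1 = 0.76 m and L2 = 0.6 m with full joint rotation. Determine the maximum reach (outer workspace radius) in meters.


r_max = L1 + L2 = 0.76 + 0.6 = 1.3600

1.3600 m


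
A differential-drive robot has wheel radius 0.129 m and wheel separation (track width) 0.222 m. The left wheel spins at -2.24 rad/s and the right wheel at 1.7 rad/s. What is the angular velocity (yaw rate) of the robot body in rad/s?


omega = r*(wR - wL)/L = 0.129*(1.7 - (-2.24))/0.222 = 2.2895

2.2895 rad/s


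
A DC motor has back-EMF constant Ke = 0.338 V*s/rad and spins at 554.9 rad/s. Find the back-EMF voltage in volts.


V_emf = Ke * omega = 0.338*554.9 = 187.5562

187.5562 V


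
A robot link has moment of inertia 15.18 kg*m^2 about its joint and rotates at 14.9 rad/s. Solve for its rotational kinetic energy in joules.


KE = (1/2)*I*omega^2 = 0.5*15.18*14.9^2 = 1685.0559

1685.0559 J


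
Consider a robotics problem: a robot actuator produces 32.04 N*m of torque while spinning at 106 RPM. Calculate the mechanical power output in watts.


omega = 106 * 2*pi/60 = 11.100294 rad/s
P = tau * omega = 32.04 * 11.100294 = 355.6534

355.6534 W


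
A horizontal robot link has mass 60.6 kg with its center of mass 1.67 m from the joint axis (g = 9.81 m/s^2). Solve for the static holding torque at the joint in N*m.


tau = m*g*L = 60.6 * 9.81 * 1.67 = 992.7916

992.7916 N*m


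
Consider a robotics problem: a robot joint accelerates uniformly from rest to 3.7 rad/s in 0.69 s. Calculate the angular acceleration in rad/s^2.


alpha = delta_omega / t = 3.7 / 0.69 = 5.3623

5.3623 rad/s^2


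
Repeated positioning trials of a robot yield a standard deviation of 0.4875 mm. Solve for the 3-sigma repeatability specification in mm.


repeatability = 3*sigma = 3*0.4875 = 1.4625

1.4625 mm


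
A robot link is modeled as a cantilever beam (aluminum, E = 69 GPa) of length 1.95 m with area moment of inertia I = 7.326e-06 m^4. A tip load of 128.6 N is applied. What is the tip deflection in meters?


delta = F*L^3/(3*E*I) = 128.6*1.95^3/(3*6.900e+10*7.326e-06)
      = 953.552925/1516482 = 6.2879e-04

6.2879e-04 m


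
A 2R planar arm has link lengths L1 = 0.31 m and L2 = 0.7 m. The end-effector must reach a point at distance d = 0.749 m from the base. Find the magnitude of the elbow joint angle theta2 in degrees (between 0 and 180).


cos(th2) = (d^2 - L1^2 - L2^2)/(2*L1*L2) = (0.749^2 - 0.31^2 - 0.7^2)/(2*0.31*0.7) = -0.05783180
th2 = acos(-0.05783180) = 93.3154 deg

93.3154 degrees


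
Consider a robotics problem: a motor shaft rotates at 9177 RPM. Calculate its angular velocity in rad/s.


omega = 9177 * 2*pi/60 = 961.0132

961.0132 rad/s


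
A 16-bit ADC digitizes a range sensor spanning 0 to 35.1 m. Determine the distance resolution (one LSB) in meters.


res = range / 2^n = 35.1/2^16 = 35.1/65536 = 5.3558e-04

5.3558e-04 m


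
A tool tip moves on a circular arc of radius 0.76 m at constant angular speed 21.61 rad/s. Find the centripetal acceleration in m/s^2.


a_c = omega^2 * r = 21.61^2 * 0.76 = 354.9140

354.9140 m/s^2


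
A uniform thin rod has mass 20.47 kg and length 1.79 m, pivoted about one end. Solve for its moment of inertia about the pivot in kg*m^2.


I = (1/3)*m*L^2 = (1/3)*20.47*1.79^2 = 21.8626

21.8626 kg*m^2


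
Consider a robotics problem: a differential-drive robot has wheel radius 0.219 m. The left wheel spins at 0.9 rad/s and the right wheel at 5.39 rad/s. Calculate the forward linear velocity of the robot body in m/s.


v = r*(wR + wL)/2 = 0.219*(5.39 + 0.9)/2 = 0.6888

0.6888 m/s


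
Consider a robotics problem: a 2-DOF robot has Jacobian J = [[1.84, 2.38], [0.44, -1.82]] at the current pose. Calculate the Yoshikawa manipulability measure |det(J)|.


det(J) = 1.84*-1.82 - (2.38)*(0.44) = -4.3960
|det(J)| = 4.3960

4.3960


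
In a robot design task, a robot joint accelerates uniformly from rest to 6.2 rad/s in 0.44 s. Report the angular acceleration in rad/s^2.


alpha = delta_omega / t = 6.2 / 0.44 = 14.0909

14.0909 rad/s^2


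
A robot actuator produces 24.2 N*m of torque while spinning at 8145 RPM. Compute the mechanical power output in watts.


omega = 8145 * 2*pi/60 = 852.942405 rad/s
P = tau * omega = 24.2 * 852.942405 = 20641.2062

20641.2062 W


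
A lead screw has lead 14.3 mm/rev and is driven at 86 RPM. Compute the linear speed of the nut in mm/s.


v = lead * (RPM/60) = 14.3*86/60 = 20.4967

20.4967 mm/s


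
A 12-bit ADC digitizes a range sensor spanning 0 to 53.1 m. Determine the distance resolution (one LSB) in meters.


res = range / 2^n = 53.1/2^12 = 53.1/4096 = 0.0130

0.0130 m


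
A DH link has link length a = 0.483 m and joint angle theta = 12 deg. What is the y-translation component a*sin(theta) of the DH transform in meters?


a*sin(theta) = 0.483*sin(12 deg) = 0.1004

0.1004 m


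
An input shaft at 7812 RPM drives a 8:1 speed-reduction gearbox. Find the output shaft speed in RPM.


omega_out = omega_in / N = 7812 / 8 = 976.5000

976.5000 RPM


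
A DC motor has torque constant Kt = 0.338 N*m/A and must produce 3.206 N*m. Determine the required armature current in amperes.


I = tau / Kt = 3.206/0.338 = 9.4852

9.4852 A


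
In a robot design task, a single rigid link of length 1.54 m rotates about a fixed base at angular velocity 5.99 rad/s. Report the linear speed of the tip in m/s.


v = L*omega = 1.54 * 5.99 = 9.2246

9.2246 m/s


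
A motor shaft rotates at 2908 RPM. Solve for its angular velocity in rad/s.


omega = 2908 * 2*pi/60 = 304.5250

304.5250 rad/s


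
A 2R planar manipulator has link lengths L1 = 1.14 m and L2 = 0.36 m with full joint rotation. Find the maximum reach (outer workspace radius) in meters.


r_max = L1 + L2 = 1.14 + 0.36 = 1.5000

1.5000 m


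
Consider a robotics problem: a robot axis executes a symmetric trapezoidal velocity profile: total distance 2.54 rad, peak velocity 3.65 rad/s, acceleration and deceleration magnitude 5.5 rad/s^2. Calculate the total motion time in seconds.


t_acc = v/a = 3.65/5.5 = 0.663636 s
d_acc = v^2/(2a) = 1.211136 rad (each ramp)
d_cruise = 2.54 - 2*1.211136 = 0.117728 rad
t_cruise = 0.117728/3.65 = 0.032254 s
t_total = 2*0.663636 + 0.032254 = 1.3595

1.3595 s


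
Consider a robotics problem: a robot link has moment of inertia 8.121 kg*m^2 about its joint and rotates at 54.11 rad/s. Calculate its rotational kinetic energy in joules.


KE = (1/2)*I*omega^2 = 0.5*8.121*54.11^2 = 11888.7059

11888.7059 J


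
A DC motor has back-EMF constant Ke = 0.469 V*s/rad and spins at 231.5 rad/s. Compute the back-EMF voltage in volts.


V_emf = Ke * omega = 0.469*231.5 = 108.5735

108.5735 V


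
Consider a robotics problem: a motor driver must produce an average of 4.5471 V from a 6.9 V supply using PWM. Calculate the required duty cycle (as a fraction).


D = V_avg/V_supply = 4.5471/6.9 = 0.6590

0.6590


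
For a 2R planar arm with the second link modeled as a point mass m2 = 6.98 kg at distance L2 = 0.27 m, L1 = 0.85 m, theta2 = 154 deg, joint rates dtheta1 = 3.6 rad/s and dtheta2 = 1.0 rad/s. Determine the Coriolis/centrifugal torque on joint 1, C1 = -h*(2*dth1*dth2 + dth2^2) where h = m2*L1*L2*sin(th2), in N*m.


h = m2*L1*L2*sin(th2) = 6.98*0.85*0.27*sin(154 deg) = 0.702231
C1 = -h*(2*3.6*1.0 + 1.0^2) = -0.702231*8.2000 = -5.7583

-5.7583 N*m


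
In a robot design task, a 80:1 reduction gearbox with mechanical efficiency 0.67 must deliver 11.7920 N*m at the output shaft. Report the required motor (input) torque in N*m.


tau_in = tau_out / (N * eta) = 11.7920 / (80 * 0.67) = 0.2200

0.2200 N*m


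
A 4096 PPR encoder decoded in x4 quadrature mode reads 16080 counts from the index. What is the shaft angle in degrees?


angle = counts * 360 / (PPR*4) = 16080 * 360 / 16384 = 353.3203

353.3203 degrees


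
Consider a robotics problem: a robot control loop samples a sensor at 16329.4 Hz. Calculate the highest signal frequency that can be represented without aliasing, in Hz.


f_max = f_s/2 = 16329.4/2 = 8164.7000

8164.7000 Hz


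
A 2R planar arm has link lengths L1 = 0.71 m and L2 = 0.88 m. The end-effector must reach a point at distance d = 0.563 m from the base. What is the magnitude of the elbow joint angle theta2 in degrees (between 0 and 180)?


cos(th2) = (d^2 - L1^2 - L2^2)/(2*L1*L2) = (0.563^2 - 0.71^2 - 0.88^2)/(2*0.71*0.88) = -0.76947103
th2 = acos(-0.76947103) = 140.3064 deg

140.3064 degrees


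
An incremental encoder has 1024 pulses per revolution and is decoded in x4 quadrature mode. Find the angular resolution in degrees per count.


resolution = 360 / (PPR * 4) = 360 / 4096 = 0.0879

0.0879 degrees


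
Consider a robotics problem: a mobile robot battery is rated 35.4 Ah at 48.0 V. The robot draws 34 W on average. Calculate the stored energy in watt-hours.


E = capacity * V = 35.4*48.0 = 1699.2000

1699.2000 Wh


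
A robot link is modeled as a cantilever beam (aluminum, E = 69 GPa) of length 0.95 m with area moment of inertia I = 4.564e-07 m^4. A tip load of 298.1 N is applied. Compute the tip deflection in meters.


delta = F*L^3/(3*E*I) = 298.1*0.95^3/(3*6.900e+10*4.564e-07)
      = 255.5834875/94474.8 = 0.0027

0.0027 m


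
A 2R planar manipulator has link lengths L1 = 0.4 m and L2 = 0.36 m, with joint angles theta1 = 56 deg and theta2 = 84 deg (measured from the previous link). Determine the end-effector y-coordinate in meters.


y = L1*sin(th1) + L2*sin(th1+th2) = 0.4*sin(56 deg) + 0.36*sin(140 deg) = 0.5630

0.5630 m


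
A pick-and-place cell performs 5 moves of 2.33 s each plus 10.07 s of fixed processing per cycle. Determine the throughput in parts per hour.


T_cycle = 5*2.33 + 10.07 = 21.7200 s
rate = 3600/T = 165.7459

165.7459 parts/hour


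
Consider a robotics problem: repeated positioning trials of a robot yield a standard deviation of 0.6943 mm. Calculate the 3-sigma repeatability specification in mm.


repeatability = 3*sigma = 3*0.6943 = 2.0829

2.0829 mm


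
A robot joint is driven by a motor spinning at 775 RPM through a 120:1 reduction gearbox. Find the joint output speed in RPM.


omega_joint = omega_motor / N = 775 / 120 = 6.4583

6.4583 RPM


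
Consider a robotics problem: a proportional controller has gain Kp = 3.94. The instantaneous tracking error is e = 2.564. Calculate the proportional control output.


u_P = Kp * e = 3.94 * 2.564 = 10.1022

10.1022


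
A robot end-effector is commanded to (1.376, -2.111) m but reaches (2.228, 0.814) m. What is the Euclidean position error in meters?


dx = 2.228 - (1.376) = 0.8520, dy = 0.814 - (-2.111) = 2.9250
err = sqrt(0.725904 + 8.555625) = 3.0466

3.0466 m


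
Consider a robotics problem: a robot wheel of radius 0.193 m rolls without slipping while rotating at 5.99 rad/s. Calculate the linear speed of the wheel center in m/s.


v = omega * r = 5.99 * 0.193 = 1.1561

1.1561 m/s


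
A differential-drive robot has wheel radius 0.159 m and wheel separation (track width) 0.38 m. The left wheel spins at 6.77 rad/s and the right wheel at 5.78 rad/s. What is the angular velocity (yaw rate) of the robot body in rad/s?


omega = r*(wR - wL)/L = 0.159*(5.78 - (6.77))/0.38 = -0.4142

-0.4142 rad/s


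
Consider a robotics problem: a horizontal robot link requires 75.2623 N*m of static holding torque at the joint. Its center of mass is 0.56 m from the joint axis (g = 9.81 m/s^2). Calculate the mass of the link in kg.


m = tau / (g*L) = 75.2623 / (9.81 * 0.56) = 13.7000

13.7000 kg


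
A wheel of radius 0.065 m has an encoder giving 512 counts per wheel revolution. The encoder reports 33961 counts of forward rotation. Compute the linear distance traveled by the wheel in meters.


revs = 33961/512 = 66.330078
d = revs * 2*pi*r = 66.330078 * 2*pi*0.065 = 27.0897

27.0897 m


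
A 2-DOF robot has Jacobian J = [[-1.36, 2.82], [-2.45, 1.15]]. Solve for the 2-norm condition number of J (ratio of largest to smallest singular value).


JJ^T eigenvalues: trace(JJ^T) = 17.1270, det(JJ^T) = det(J)^2 = 28.56902500
s_max^2 = (17.1270 + sqrt(179.05802900))/2 = 15.25412832
s_min^2 = (17.1270 - sqrt(179.05802900))/2 = 1.87287168
kappa = s_max/s_min = sqrt(15.25412832/1.87287168) = 2.8539

2.8539


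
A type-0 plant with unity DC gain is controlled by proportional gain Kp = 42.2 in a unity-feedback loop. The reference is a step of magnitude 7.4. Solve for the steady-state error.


e_ss = R/(1 + Kp) = 7.4/(1 + 42.2) = 7.4/43.2000 = 0.1713

0.1713


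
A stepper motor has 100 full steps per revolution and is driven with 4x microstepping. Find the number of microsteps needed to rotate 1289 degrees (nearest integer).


step_size = 360/(100*4) = 360/400 = 0.900000 deg
n = 1289/(360/400) = 1289*400/360 = 1432.2222 -> 1432

1432 steps


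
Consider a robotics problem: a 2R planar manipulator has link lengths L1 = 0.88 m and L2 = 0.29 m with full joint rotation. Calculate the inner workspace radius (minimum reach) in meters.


r_min = |L1 - L2| = |0.88 - 0.29| = 0.5900

0.5900 m
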